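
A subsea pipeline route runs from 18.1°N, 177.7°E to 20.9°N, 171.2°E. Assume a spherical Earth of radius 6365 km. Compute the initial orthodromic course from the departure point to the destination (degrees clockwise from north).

295.6°

N = sin Δλ·cos φ₂ = -0.1058;  D = cos φ₁ sin φ₂ − sin φ₁ cos φ₂ cos Δλ = +0.0507
initial course = atan2(N, D) = 295.62°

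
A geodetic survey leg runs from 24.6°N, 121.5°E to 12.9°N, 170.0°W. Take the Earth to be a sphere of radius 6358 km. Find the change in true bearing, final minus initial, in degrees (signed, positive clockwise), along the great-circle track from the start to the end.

At departure: θ₁ = atan2(sin Δλ cos φ₂, cos φ₁ sin φ₂ − sin φ₁ cos φ₂ cos Δλ) = 86.58°
At arrival: θ₂ = atan2(sin Δλ cos φ₁, −cos φ₂ sin φ₁ + sin φ₂ cos φ₁ cos Δλ) = 111.39°
Δθ = θ₂ − θ₁ = +24.8°

+24.8°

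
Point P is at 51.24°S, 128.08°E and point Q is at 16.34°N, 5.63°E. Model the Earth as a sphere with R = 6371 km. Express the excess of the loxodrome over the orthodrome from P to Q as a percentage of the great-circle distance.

3.9%

Great circle: σ = 2.1433 rad → d_gc = Rσ = 13654.9 km
Rhumb: Δφ = +1.1795, Δλ = -2.1372, Δψ = +1.3339, q = Δφ/Δψ = 0.8842 → d_rh = R√(Δφ²+q²Δλ²) = 14192.1 km
Excess = (14192.1 − 13654.9) / 13654.9 = 537.2 / 13654.9 = 3.93% ≈ 3.9%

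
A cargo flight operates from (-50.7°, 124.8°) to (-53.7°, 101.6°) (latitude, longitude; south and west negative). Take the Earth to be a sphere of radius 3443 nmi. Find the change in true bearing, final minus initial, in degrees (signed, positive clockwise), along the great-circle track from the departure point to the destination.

+18.4°

Initial bearing θ₁ = atan2(sin Δλ cos φ₂, cos φ₁ sin φ₂ − sin φ₁ cos φ₂ cos Δλ) = 249.03°
Final bearing θ₂ = (initial bearing from the destination back to the start) + 180° = 267.46°
Δθ = θ₂ − θ₁ = +18.4°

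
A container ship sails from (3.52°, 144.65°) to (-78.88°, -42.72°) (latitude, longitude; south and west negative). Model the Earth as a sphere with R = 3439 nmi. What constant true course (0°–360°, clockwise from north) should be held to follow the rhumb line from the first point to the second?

128.4°

Meridional parts: M(φ₁)=+0.0615, M(φ₂)=-2.3295 → ΔM = -2.3910;  Δλ = +3.0130 rad
tan C = Δλ / ΔM = -1.2601 → C = 128.43°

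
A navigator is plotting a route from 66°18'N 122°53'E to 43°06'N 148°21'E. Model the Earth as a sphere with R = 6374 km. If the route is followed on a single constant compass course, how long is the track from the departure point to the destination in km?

Δψ = ln[tan(π/4+φ₂/2)/tan(π/4+φ₁/2)] = -0.7263;  Δφ = -0.4049 rad,  Δλ = +0.4445 rad
q = Δφ/Δψ = 0.5575
d = R·√(Δφ² + q²Δλ²) = 6374·0.47473 = 3026 km

3026 km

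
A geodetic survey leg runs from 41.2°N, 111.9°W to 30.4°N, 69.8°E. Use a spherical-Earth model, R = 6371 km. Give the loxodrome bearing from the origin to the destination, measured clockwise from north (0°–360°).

265.7°

Δψ = ln[tan(π/4+φ₂/2)/tan(π/4+φ₁/2)] = -0.2331
Δλ = -3.1119 rad (taken the short way round)
course = atan2(Δλ, Δψ) = 265.72°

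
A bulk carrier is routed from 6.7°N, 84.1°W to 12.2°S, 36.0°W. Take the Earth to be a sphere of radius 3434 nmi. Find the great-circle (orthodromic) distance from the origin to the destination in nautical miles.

Haversine: a = sin²(Δφ/2)+cos φ₁ cos φ₂ sin²(Δλ/2) = 0.18818;  σ = 2·atan2(√a,√(1−a))
σ = 51.418° → d = Rσ = 3434·0.89741 = 3082 nmi

3082 nmi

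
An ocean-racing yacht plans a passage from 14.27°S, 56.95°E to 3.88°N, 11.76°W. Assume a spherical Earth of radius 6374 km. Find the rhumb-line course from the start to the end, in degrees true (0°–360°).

284.9°

Δψ = ln[tan(π/4+φ₂/2)/tan(π/4+φ₁/2)] = +0.3194
Δλ = -1.1992 rad (taken the short way round)
course = atan2(Δλ, Δψ) = 284.92°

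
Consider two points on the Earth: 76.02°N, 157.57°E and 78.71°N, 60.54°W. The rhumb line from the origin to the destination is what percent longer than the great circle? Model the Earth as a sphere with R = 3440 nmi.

Great circle: σ = 0.4168 rad → d_gc = Rσ = 1433.8 nmi
Rhumb: Δφ = +0.0469, Δλ = +2.4764, Δψ = +0.2154, q = Δφ/Δψ = 0.2179 → d_rh = R√(Δφ²+q²Δλ²) = 1863.4 nmi
Excess = (1863.4 − 1433.8) / 1433.8 = 429.6 / 1433.8 = 29.96% ≈ 30.0%

30.0%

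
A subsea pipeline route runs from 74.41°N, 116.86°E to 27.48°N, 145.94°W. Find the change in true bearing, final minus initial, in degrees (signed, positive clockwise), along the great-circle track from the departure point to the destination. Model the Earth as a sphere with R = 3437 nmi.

+87.7°

At departure: θ₁ = atan2(sin Δλ cos φ₂, cos φ₁ sin φ₂ − sin φ₁ cos φ₂ cos Δλ) = 75.29°
At arrival: θ₂ = atan2(sin Δλ cos φ₁, −cos φ₂ sin φ₁ + sin φ₂ cos φ₁ cos Δλ) = 162.96°
Δθ = θ₂ − θ₁ = +87.7°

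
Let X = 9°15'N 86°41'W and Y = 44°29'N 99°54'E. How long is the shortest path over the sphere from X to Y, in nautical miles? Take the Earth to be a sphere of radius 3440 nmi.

cos σ = sin φ₁ sin φ₂ + cos φ₁ cos φ₂ cos Δλ
      = sin(9.25°)sin(44.48°) + cos(9.25°)cos(44.48°)cos(-173.42°) = -0.5869
σ = 125.937° → d = Rσ = 3440·2.19802 = 7561 nmi

7561 nmi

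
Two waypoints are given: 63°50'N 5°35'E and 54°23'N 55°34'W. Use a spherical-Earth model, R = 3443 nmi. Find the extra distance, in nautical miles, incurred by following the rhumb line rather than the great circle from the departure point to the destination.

70 nmi

Great circle: cos σ = sin φ₁ sin φ₂ + cos φ₁ cos φ₂ cos Δλ,  σ = 0.5481 rad → d_gc = 1887.0 nmi
Rhumb line: Δψ = -0.3237, q = Δφ/Δψ = 0.5096, d_rh = R√(Δφ²+q²Δλ²) = 1956.6 nmi
Excess = 1956.6 − 1887.0 = 69.6 ≈ 70 nmi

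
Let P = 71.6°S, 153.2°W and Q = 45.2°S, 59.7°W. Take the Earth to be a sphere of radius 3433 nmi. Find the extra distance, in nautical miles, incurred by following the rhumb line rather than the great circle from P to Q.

Great circle: cos σ = sin φ₁ sin φ₂ + cos φ₁ cos φ₂ cos Δλ,  σ = 0.8504 rad → d_gc = 2919.3 nmi
Rhumb line: Δψ = +0.9341, q = Δφ/Δψ = 0.4933, d_rh = R√(Δφ²+q²Δλ²) = 3184.2 nmi
Excess = 3184.2 − 2919.3 = 264.9 ≈ 265 nmi

265 nmi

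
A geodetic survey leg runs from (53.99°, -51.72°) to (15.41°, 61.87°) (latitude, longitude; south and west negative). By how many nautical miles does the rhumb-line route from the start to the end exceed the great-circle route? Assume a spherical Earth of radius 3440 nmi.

424 nmi

Great circle: cos σ = sin φ₁ sin φ₂ + cos φ₁ cos φ₂ cos Δλ,  σ = 1.5827 rad → d_gc = 5444.4 nmi
Rhumb line: Δψ = -0.8516, q = Δφ/Δψ = 0.7907, d_rh = R√(Δφ²+q²Δλ²) = 5868.7 nmi
Excess = 5868.7 − 5444.4 = 424.3 ≈ 424 nmi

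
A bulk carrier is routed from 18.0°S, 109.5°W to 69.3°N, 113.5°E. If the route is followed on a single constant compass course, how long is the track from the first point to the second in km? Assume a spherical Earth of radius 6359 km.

15015 km

Δψ = ln[tan(π/4+φ₂/2)/tan(π/4+φ₁/2)] = +2.0197;  Δφ = +1.5237 rad,  Δλ = -2.3911 rad
q = Δφ/Δψ = 0.7544
d = R·√(Δφ² + q²Δλ²) = 6359·2.36122 = 15015 km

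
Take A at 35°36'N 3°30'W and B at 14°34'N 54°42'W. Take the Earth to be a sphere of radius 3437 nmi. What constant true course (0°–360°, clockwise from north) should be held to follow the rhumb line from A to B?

Meridional parts: M(φ₁)=+0.6657, M(φ₂)=+0.2570 → ΔM = -0.4086;  Δλ = -0.8936 rad
tan C = Δλ / ΔM = +2.1867 → C = 245.43°

245.4°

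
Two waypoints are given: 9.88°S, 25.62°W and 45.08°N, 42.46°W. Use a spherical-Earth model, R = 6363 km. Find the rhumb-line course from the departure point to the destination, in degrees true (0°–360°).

344.5°

Δψ = ln[tan(π/4+φ₂/2)/tan(π/4+φ₁/2)] = +1.0566
Δλ = -0.2939 rad (taken the short way round)
course = atan2(Δλ, Δψ) = 344.46°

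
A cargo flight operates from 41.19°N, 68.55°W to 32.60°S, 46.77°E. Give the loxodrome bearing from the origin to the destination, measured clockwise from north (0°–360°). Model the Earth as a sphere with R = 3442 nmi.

124.7°

Δψ = ln[tan(π/4+φ₂/2)/tan(π/4+φ₁/2)] = -1.3927
Δλ = +2.0127 rad (taken the short way round)
course = atan2(Δλ, Δψ) = 124.68°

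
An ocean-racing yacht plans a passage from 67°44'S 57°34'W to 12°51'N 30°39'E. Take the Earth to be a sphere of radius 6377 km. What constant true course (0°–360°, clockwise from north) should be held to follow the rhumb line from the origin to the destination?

39.7°

Δψ = ln[tan(π/4+φ₂/2)/tan(π/4+φ₁/2)] = +1.8518
Δλ = +1.5397 rad (taken the short way round)
course = atan2(Δλ, Δψ) = 39.74°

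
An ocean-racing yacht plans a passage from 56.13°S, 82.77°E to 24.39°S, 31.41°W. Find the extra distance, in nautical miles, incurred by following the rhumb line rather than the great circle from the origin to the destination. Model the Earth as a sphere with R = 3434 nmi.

Great circle: cos σ = sin φ₁ sin φ₂ + cos φ₁ cos φ₂ cos Δλ,  σ = 1.4354 rad → d_gc = 4929.2 nmi
Rhumb line: Δψ = +0.7500, q = Δφ/Δψ = 0.7387, d_rh = R√(Δφ²+q²Δλ²) = 5401.0 nmi
Excess = 5401.0 − 4929.2 = 471.8 ≈ 472 nmi

472 nmi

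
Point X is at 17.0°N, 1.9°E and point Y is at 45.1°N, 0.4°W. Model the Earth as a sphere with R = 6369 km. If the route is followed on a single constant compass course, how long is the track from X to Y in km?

3131 km

Δψ = ln[tan(π/4+φ₂/2)/tan(π/4+φ₁/2)] = +0.5827;  Δφ = +0.4904 rad,  Δλ = -0.0401 rad
q = Δφ/Δψ = 0.8417
d = R·√(Δφ² + q²Δλ²) = 6369·0.49160 = 3131 km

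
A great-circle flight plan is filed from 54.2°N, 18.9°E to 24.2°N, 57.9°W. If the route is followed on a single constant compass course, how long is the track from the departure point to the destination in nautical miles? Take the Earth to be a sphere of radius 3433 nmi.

3907 nmi

Rhumb course C = atan2(Δλ, Δψ) with Δψ = ln[tan(π/4+φ₂/2)/tan(π/4+φ₁/2)] = -0.6946, Δλ = -1.3404 → C = 242.61°
d = R·|Δφ| / |cos C| = 3433·0.52360 / 0.46010 = 3907 nmi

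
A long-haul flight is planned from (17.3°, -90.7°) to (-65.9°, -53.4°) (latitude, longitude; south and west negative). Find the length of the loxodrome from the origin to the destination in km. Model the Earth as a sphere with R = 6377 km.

Rhumb course C = atan2(Δλ, Δψ) with Δψ = ln[tan(π/4+φ₂/2)/tan(π/4+φ₁/2)] = -1.8509, Δλ = +0.6510 → C = 160.62°
d = R·|Δφ| / |cos C| = 6377·1.45211 / 0.94335 = 9816 km

9816 km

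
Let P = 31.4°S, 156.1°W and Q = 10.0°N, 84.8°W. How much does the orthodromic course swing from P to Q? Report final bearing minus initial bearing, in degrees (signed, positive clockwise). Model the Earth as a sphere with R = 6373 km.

At departure: θ₁ = atan2(sin Δλ cos φ₂, cos φ₁ sin φ₂ − sin φ₁ cos φ₂ cos Δλ) = 71.47°
At arrival: θ₂ = atan2(sin Δλ cos φ₁, −cos φ₂ sin φ₁ + sin φ₂ cos φ₁ cos Δλ) = 55.26°
Δθ = θ₂ − θ₁ = -16.2°

-16.2°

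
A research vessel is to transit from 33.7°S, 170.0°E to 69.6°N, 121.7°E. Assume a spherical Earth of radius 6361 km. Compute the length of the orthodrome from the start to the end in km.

cos σ = sin φ₁ sin φ₂ + cos φ₁ cos φ₂ cos Δλ
      = sin(-33.70°)sin(69.60°) + cos(-33.70°)cos(69.60°)cos(-48.30°) = -0.3271
σ = 109.095° → d = Rσ = 6361·1.90406 = 12112 km

12112 km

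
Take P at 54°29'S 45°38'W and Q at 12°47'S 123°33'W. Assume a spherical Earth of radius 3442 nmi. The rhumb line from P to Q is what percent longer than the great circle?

3.0%

Great circle: σ = 1.2675 rad → d_gc = Rσ = 4362.6 nmi
Rhumb: Δφ = +0.7278, Δλ = -1.3599, Δψ = +0.9136, q = Δφ/Δψ = 0.7966 → d_rh = R√(Δφ²+q²Δλ²) = 4492.1 nmi
Excess = (4492.1 − 4362.6) / 4362.6 = 129.5 / 4362.6 = 2.97% ≈ 3.0%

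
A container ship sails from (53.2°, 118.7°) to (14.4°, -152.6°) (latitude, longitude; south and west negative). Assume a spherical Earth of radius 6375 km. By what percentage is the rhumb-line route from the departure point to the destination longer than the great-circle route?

4.0%

Great circle: σ = 1.3569 rad → d_gc = Rσ = 8650.1 km
Rhumb: Δφ = -0.6772, Δλ = +1.5481, Δψ = -0.8466, q = Δφ/Δψ = 0.7999 → d_rh = R√(Δφ²+q²Δλ²) = 8997.3 km
Excess = (8997.3 − 8650.1) / 8650.1 = 347.2 / 8650.1 = 4.01% ≈ 4.0%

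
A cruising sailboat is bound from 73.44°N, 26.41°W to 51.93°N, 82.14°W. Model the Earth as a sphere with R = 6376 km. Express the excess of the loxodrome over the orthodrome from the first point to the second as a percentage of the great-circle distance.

3.2%

Great circle: σ = 0.5480 rad → d_gc = Rσ = 3494.1 km
Rhumb: Δφ = -0.3754, Δλ = -0.9727, Δψ = -0.8632, q = Δφ/Δψ = 0.4349 → d_rh = R√(Δφ²+q²Δλ²) = 3606.2 km
Excess = (3606.2 − 3494.1) / 3494.1 = 112.1 / 3494.1 = 3.21% ≈ 3.2%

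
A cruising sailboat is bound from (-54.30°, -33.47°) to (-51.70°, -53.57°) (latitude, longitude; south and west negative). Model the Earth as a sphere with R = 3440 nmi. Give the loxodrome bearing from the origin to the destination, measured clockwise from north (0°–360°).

282.1°

Δψ = ln[tan(π/4+φ₂/2)/tan(π/4+φ₁/2)] = +0.0754
Δλ = -0.3508 rad (taken the short way round)
course = atan2(Δλ, Δψ) = 282.14°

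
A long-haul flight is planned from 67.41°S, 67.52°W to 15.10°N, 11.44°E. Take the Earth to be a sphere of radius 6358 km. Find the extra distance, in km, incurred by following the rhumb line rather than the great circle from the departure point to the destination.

Great circle: cos σ = sin φ₁ sin φ₂ + cos φ₁ cos φ₂ cos Δλ,  σ = 1.7411 rad → d_gc = 11070.0 km
Rhumb line: Δψ = +1.8774, q = Δφ/Δψ = 0.7670, d_rh = R√(Δφ²+q²Δλ²) = 11357.9 km
Excess = 11357.9 − 11070.0 = 287.9 ≈ 288 km

288 km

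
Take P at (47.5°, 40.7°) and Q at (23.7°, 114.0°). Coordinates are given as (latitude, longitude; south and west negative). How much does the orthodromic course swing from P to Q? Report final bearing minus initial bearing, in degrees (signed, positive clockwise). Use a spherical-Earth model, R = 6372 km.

+47.8°

At departure: θ₁ = atan2(sin Δλ cos φ₂, cos φ₁ sin φ₂ − sin φ₁ cos φ₂ cos Δλ) = 84.95°
At arrival: θ₂ = atan2(sin Δλ cos φ₁, −cos φ₂ sin φ₁ + sin φ₂ cos φ₁ cos Δλ) = 132.70°
Δθ = θ₂ − θ₁ = +47.8°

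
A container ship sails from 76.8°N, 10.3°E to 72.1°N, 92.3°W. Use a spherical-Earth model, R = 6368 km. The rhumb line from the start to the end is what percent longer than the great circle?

13.8%

Great circle: σ = 0.4247 rad → d_gc = Rσ = 2704.8 km
Rhumb: Δφ = -0.0820, Δλ = -1.7907, Δψ = -0.3083, q = Δφ/Δψ = 0.2661 → d_rh = R√(Δφ²+q²Δλ²) = 3078.5 km
Excess = (3078.5 − 2704.8) / 2704.8 = 373.7 / 2704.8 = 13.82% ≈ 13.8%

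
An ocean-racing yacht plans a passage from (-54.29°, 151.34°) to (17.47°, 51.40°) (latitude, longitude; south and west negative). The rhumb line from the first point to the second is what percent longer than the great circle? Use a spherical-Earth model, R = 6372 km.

2.5%

Great circle: σ = 1.9176 rad → d_gc = Rσ = 12218.8 km
Rhumb: Δφ = +1.2524, Δλ = -1.7443, Δψ = +1.4426, q = Δφ/Δψ = 0.8682 → d_rh = R√(Δφ²+q²Δλ²) = 12522.3 km
Excess = (12522.3 − 12218.8) / 12218.8 = 303.5 / 12218.8 = 2.48% ≈ 2.5%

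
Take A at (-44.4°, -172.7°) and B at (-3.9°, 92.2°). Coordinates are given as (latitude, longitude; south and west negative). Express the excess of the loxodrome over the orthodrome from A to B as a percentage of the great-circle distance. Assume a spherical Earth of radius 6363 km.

Great circle: σ = 1.5866 rad → d_gc = Rσ = 10095.4 km
Rhumb: Δφ = +0.7069, Δλ = -1.6598, Δψ = +0.7985, q = Δφ/Δψ = 0.8852 → d_rh = R√(Δφ²+q²Δλ²) = 10374.7 km
Excess = (10374.7 − 10095.4) / 10095.4 = 279.3 / 10095.4 = 2.77% ≈ 2.8%

2.8%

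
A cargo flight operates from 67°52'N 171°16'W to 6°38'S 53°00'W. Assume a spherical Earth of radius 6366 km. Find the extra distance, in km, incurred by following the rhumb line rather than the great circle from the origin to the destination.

975 km

Great circle: cos σ = sin φ₁ sin φ₂ + cos φ₁ cos φ₂ cos Δλ,  σ = 1.8590 rad → d_gc = 11834.4 km
Rhumb line: Δψ = -1.7478, q = Δφ/Δψ = 0.7440, d_rh = R√(Δφ²+q²Δλ²) = 12809.5 km
Excess = 12809.5 − 11834.4 = 975.1 ≈ 975 km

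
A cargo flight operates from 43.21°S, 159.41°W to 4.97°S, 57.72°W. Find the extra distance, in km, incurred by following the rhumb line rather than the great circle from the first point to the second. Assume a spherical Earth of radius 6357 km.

343 km

Great circle: cos σ = sin φ₁ sin φ₂ + cos φ₁ cos φ₂ cos Δλ,  σ = 1.6587 rad → d_gc = 10544.5 km
Rhumb line: Δψ = +0.7510, q = Δφ/Δψ = 0.8887, d_rh = R√(Δφ²+q²Δλ²) = 10887.4 km
Excess = 10887.4 − 10544.5 = 342.9 ≈ 343 km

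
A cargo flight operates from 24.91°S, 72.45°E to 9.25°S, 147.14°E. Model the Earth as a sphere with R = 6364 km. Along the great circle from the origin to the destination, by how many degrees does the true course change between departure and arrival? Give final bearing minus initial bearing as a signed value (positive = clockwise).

At departure: θ₁ = atan2(sin Δλ cos φ₂, cos φ₁ sin φ₂ − sin φ₁ cos φ₂ cos Δλ) = 92.17°
At arrival: θ₂ = atan2(sin Δλ cos φ₁, −cos φ₂ sin φ₁ + sin φ₂ cos φ₁ cos Δλ) = 66.67°
Δθ = θ₂ − θ₁ = -25.5°

-25.5°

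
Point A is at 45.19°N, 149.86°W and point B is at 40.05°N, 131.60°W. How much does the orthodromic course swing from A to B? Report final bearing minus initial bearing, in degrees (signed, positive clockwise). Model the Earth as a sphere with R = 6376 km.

At departure: θ₁ = atan2(sin Δλ cos φ₂, cos φ₁ sin φ₂ − sin φ₁ cos φ₂ cos Δλ) = 104.55°
At arrival: θ₂ = atan2(sin Δλ cos φ₁, −cos φ₂ sin φ₁ + sin φ₂ cos φ₁ cos Δλ) = 116.98°
Δθ = θ₂ − θ₁ = +12.4°

+12.4°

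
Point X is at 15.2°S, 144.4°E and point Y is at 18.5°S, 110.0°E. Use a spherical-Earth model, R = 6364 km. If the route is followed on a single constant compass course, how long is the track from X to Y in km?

Δψ = ln[tan(π/4+φ₂/2)/tan(π/4+φ₁/2)] = -0.0602;  Δφ = -0.0576 rad,  Δλ = -0.6004 rad
q = Δφ/Δψ = 0.9569
d = R·√(Δφ² + q²Δλ²) = 6364·0.57740 = 3675 km

3675 km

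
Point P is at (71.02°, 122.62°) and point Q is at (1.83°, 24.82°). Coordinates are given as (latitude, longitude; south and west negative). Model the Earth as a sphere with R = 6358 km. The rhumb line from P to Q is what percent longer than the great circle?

Great circle: σ = 1.5847 rad → d_gc = Rσ = 10075.6 km
Rhumb: Δφ = -1.2076, Δλ = -1.7069, Δψ = -1.7568, q = Δφ/Δψ = 0.6874 → d_rh = R√(Δφ²+q²Δλ²) = 10705.0 km
Excess = (10705.0 − 10075.6) / 10075.6 = 629.4 / 10075.6 = 6.247% ≈ 6.2%

6.2%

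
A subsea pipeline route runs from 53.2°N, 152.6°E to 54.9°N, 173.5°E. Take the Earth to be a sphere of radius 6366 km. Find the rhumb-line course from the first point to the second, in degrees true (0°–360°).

82.1°

Meridional parts: M(φ₁)=+1.1006, M(φ₂)=+1.1512 → ΔM = +0.0505;  Δλ = +0.3648 rad
tan C = Δλ / ΔM = +7.2163 → C = 82.11°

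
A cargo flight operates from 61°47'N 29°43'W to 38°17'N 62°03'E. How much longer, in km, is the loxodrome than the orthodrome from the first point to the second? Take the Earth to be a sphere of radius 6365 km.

Great circle: cos σ = sin φ₁ sin φ₂ + cos φ₁ cos φ₂ cos Δλ,  σ = 1.0069 rad → d_gc = 6408.9 km
Rhumb line: Δψ = -0.6567, q = Δφ/Δψ = 0.6246, d_rh = R√(Δφ²+q²Δλ²) = 6881.6 km
Excess = 6881.6 − 6408.9 = 472.7 ≈ 473 km

473 km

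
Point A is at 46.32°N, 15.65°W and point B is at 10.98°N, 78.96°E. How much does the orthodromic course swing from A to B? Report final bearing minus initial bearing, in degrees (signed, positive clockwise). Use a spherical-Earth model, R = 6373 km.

+57.2°

At departure: θ₁ = atan2(sin Δλ cos φ₂, cos φ₁ sin φ₂ − sin φ₁ cos φ₂ cos Δλ) = 79.09°
At arrival: θ₂ = atan2(sin Δλ cos φ₁, −cos φ₂ sin φ₁ + sin φ₂ cos φ₁ cos Δλ) = 136.31°
Δθ = θ₂ − θ₁ = +57.2°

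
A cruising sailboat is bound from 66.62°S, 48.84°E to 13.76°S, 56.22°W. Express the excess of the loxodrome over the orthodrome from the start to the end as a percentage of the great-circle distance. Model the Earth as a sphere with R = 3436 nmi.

8.0%

Great circle: σ = 1.4523 rad → d_gc = Rσ = 4990.2 nmi
Rhumb: Δφ = +0.9226, Δλ = -1.8336, Δψ = +1.3330, q = Δφ/Δψ = 0.6921 → d_rh = R√(Δφ²+q²Δλ²) = 5391.1 nmi
Excess = (5391.1 − 4990.2) / 4990.2 = 400.9 / 4990.2 = 8.03% ≈ 8.0%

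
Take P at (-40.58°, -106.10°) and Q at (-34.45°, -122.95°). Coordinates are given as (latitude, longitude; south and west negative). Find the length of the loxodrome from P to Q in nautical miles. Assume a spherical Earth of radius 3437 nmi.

Δψ = ln[tan(π/4+φ₂/2)/tan(π/4+φ₁/2)] = +0.1350;  Δφ = +0.1070 rad,  Δλ = -0.2941 rad
q = Δφ/Δψ = 0.7924
d = R·√(Δφ² + q²Δλ²) = 3437·0.25641 = 881 nmi

881 nmi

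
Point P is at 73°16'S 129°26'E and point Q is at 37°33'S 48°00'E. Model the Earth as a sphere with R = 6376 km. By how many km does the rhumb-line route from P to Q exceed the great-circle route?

364 km

Great circle: cos σ = sin φ₁ sin φ₂ + cos φ₁ cos φ₂ cos Δλ,  σ = 0.9050 rad → d_gc = 5770.6 km
Rhumb line: Δψ = +1.2088, q = Δφ/Δψ = 0.5157, d_rh = R√(Δφ²+q²Δλ²) = 6135.0 km
Excess = 6135.0 − 5770.6 = 364.4 ≈ 364 km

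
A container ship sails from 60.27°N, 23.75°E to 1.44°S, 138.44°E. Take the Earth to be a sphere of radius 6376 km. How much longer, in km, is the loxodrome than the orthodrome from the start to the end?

Great circle: cos σ = sin φ₁ sin φ₂ + cos φ₁ cos φ₂ cos Δλ,  σ = 1.8017 rad → d_gc = 11487.9 km
Rhumb line: Δψ = -1.3516, q = Δφ/Δψ = 0.7969, d_rh = R√(Δφ²+q²Δλ²) = 12272.0 km
Excess = 12272.0 − 11487.9 = 784.1 ≈ 784 km

784 km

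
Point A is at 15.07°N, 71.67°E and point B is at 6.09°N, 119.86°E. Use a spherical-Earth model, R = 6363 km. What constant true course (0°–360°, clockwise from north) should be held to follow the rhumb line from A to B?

100.7°

Meridional parts: M(φ₁)=+0.2661, M(φ₂)=+0.1065 → ΔM = -0.1596;  Δλ = +0.8411 rad
tan C = Δλ / ΔM = -5.2694 → C = 100.75°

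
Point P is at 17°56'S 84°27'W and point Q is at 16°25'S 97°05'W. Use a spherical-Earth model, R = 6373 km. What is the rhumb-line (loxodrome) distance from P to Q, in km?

1353 km

Rhumb course C = atan2(Δλ, Δψ) with Δψ = ln[tan(π/4+φ₂/2)/tan(π/4+φ₁/2)] = +0.0277, Δλ = -0.2205 → C = 277.16°
d = R·|Δφ| / |cos C| = 6373·0.02647 / 0.12468 = 1353 km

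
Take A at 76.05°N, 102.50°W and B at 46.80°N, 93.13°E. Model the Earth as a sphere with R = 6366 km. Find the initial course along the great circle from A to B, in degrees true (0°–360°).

θ = atan2( sin Δλ·cos φ₂ ,  cos φ₁ sin φ₂ − sin φ₁ cos φ₂ cos Δλ )
  = atan2(-0.1844, +0.8155) = 347.26°

347.3°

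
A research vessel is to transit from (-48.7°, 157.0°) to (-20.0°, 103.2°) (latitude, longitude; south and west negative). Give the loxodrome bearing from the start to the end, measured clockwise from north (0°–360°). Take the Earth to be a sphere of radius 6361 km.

303.4°

Meridional parts: M(φ₁)=-0.9759, M(φ₂)=-0.3564 → ΔM = +0.6195;  Δλ = -0.9390 rad
tan C = Δλ / ΔM = -1.5158 → C = 303.41°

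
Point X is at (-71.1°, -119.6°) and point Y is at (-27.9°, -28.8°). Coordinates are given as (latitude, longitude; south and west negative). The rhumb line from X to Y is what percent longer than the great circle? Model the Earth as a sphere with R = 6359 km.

7.2%

Great circle: σ = 1.1166 rad → d_gc = Rσ = 7100.7 km
Rhumb: Δφ = +0.7540, Δλ = +1.5848, Δψ = +1.2857, q = Δφ/Δψ = 0.5865 → d_rh = R√(Δφ²+q²Δλ²) = 7610.2 km
Excess = (7610.2 − 7100.7) / 7100.7 = 509.5 / 7100.7 = 7.18% ≈ 7.2%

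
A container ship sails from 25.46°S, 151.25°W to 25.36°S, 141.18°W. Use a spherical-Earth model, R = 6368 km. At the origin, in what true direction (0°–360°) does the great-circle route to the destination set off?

91.5°

N = sin Δλ·cos φ₂ = +0.1580;  D = cos φ₁ sin φ₂ − sin φ₁ cos φ₂ cos Δλ = -0.0042
initial course = atan2(N, D) = 91.54°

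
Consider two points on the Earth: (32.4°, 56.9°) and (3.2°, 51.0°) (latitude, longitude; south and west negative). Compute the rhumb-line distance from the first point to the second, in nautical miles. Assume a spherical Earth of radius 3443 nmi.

1786 nmi

Rhumb course C = atan2(Δλ, Δψ) with Δψ = ln[tan(π/4+φ₂/2)/tan(π/4+φ₁/2)] = -0.5424, Δλ = -0.1030 → C = 190.75°
d = R·|Δφ| / |cos C| = 3443·0.50964 / 0.98245 = 1786 nmi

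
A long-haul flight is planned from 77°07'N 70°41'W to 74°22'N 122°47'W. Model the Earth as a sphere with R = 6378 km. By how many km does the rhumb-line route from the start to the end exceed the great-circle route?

Great circle: cos σ = sin φ₁ sin φ₂ + cos φ₁ cos φ₂ cos Δλ,  σ = 0.2210 rad → d_gc = 1409.7 km
Rhumb line: Δψ = -0.1955, q = Δφ/Δψ = 0.2455, d_rh = R√(Δφ²+q²Δλ²) = 1456.6 km
Excess = 1456.6 − 1409.7 = 46.9 ≈ 47 km

47 km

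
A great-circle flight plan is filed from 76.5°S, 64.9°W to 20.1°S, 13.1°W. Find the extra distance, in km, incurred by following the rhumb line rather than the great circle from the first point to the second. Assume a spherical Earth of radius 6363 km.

Great circle: cos σ = sin φ₁ sin φ₂ + cos φ₁ cos φ₂ cos Δλ,  σ = 1.0818 rad → d_gc = 6883.5 km
Rhumb line: Δψ = +1.7758, q = Δφ/Δψ = 0.5543, d_rh = R√(Δφ²+q²Δλ²) = 7028.5 km
Excess = 7028.5 − 6883.5 = 145.0 ≈ 145 km

145 km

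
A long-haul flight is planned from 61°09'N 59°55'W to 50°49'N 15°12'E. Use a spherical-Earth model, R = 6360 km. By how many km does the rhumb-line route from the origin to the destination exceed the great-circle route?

244 km

Great circle: cos σ = sin φ₁ sin φ₂ + cos φ₁ cos φ₂ cos Δλ,  σ = 0.7117 rad → d_gc = 4526.7 km
Rhumb line: Δψ = -0.3248, q = Δφ/Δψ = 0.5553, d_rh = R√(Δφ²+q²Δλ²) = 4770.3 km
Excess = 4770.3 − 4526.7 = 243.6 ≈ 244 km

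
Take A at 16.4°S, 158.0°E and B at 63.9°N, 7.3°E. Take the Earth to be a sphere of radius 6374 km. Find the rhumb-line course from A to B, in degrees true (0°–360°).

Meridional parts: M(φ₁)=-0.2902, M(φ₂)=+1.4619 → ΔM = +1.7522;  Δλ = -2.6302 rad
tan C = Δλ / ΔM = -1.5011 → C = 303.67°

303.7°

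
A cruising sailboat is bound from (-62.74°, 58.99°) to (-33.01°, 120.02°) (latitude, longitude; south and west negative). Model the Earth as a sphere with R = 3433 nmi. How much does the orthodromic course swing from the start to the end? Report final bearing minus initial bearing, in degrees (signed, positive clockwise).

Initial bearing θ₁ = atan2(sin Δλ cos φ₂, cos φ₁ sin φ₂ − sin φ₁ cos φ₂ cos Δλ) = 81.36°
Final bearing θ₂ = (initial bearing from the destination back to the start) + 180° = 32.68°
Δθ = θ₂ − θ₁ = -48.7°

-48.7°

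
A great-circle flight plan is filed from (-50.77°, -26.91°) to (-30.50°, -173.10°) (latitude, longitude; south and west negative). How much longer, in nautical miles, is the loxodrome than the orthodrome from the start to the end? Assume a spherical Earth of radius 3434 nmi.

1075 nmi

Great circle: cos σ = sin φ₁ sin φ₂ + cos φ₁ cos φ₂ cos Δλ,  σ = 1.6305 rad → d_gc = 5599.0 nmi
Rhumb line: Δψ = +0.4724, q = Δφ/Δψ = 0.7490, d_rh = R√(Δφ²+q²Δλ²) = 6673.9 nmi
Excess = 6673.9 − 5599.0 = 1074.9 ≈ 1075 nmi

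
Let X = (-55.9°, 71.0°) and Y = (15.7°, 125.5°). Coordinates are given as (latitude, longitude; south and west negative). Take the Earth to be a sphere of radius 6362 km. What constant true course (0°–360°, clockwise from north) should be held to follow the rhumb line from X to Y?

33.1°

Meridional parts: M(φ₁)=-1.1819, M(φ₂)=+0.2775 → ΔM = +1.4594;  Δλ = +0.9512 rad
tan C = Δλ / ΔM = +0.6518 → C = 33.09°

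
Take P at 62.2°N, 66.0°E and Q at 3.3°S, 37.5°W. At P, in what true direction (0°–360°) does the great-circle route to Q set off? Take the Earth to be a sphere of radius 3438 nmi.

θ = atan2( sin Δλ·cos φ₂ ,  cos φ₁ sin φ₂ − sin φ₁ cos φ₂ cos Δλ )
  = atan2(-0.9708, +0.1793) = 280.47°

280.5°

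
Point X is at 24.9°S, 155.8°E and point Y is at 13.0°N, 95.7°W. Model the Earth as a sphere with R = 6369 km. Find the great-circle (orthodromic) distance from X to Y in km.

12454 km

Haversine: a = sin²(Δφ/2)+cos φ₁ cos φ₂ sin²(Δλ/2) = 0.68757;  σ = 2·atan2(√a,√(1−a))
σ = 112.033° → d = Rσ = 6369·1.95535 = 12454 km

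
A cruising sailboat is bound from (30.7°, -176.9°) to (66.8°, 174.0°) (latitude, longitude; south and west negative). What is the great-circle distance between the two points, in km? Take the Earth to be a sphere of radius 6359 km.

4052 km

Haversine: a = sin²(Δφ/2)+cos φ₁ cos φ₂ sin²(Δλ/2) = 0.09814;  σ = 2·atan2(√a,√(1−a))
σ = 36.513° → d = Rσ = 6359·0.63726 = 4052 km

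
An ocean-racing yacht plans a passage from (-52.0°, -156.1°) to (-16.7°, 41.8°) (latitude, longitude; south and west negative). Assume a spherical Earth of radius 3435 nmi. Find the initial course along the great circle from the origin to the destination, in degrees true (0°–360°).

N = sin Δλ·cos φ₂ = -0.2944;  D = cos φ₁ sin φ₂ − sin φ₁ cos φ₂ cos Δλ = -0.8952
initial course = atan2(N, D) = 198.20°

198.2°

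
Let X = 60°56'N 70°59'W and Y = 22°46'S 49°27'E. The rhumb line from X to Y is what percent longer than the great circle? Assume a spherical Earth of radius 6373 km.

4.9%

Great circle: σ = 2.1714 rad → d_gc = Rσ = 13838.5 km
Rhumb: Δφ = -1.4608, Δλ = +2.1020, Δψ = -1.7582, q = Δφ/Δψ = 0.8308 → d_rh = R√(Δφ²+q²Δλ²) = 14510.3 km
Excess = (14510.3 − 13838.5) / 13838.5 = 671.8 / 13838.5 = 4.855% ≈ 4.9%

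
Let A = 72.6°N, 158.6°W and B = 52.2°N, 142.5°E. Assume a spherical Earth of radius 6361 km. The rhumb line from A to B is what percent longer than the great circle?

Great circle: σ = 0.5573 rad → d_gc = Rσ = 3545.2 km
Rhumb: Δφ = -0.3560, Δλ = -1.0280, Δψ = -0.8053, q = Δφ/Δψ = 0.4421 → d_rh = R√(Δφ²+q²Δλ²) = 3672.5 km
Excess = (3672.5 − 3545.2) / 3545.2 = 127.3 / 3545.2 = 3.59% ≈ 3.6%

3.6%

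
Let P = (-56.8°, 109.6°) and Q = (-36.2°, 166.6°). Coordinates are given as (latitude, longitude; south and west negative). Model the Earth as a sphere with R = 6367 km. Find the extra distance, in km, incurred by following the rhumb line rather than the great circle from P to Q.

Great circle: cos σ = sin φ₁ sin φ₂ + cos φ₁ cos φ₂ cos Δλ,  σ = 0.7453 rad → d_gc = 4745.6 km
Rhumb line: Δψ = +0.5317, q = Δφ/Δψ = 0.6762, d_rh = R√(Δφ²+q²Δλ²) = 4856.6 km
Excess = 4856.6 − 4745.6 = 111.0 ≈ 111 km

111 km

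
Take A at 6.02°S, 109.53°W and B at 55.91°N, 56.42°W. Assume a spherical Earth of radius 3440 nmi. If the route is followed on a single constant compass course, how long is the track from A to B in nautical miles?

4582 nmi

Δψ = ln[tan(π/4+φ₂/2)/tan(π/4+φ₁/2)] = +1.2875;  Δφ = +1.0809 rad,  Δλ = +0.9269 rad
q = Δφ/Δψ = 0.8395
d = R·√(Δφ² + q²Δλ²) = 3440·1.33187 = 4582 nmi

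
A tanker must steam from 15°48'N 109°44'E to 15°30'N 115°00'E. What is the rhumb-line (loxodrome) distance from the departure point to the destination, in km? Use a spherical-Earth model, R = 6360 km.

Rhumb course C = atan2(Δλ, Δψ) with Δψ = ln[tan(π/4+φ₂/2)/tan(π/4+φ₁/2)] = -0.0054, Δλ = +0.0919 → C = 93.39°
d = R·|Δφ| / |cos C| = 6360·0.00524 / 0.05905 = 564 km

564 km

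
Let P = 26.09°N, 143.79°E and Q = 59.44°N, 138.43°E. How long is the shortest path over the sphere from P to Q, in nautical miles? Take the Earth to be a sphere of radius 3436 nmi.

2012 nmi

Haversine: a = sin²(Δφ/2)+cos φ₁ cos φ₂ sin²(Δλ/2) = 0.08333;  σ = 2·atan2(√a,√(1−a))
σ = 33.558° → d = Rσ = 3436·0.58569 = 2012 nmi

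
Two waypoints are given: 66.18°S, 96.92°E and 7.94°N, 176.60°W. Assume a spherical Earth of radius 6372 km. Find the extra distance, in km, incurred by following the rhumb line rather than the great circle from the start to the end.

378 km

Great circle: cos σ = sin φ₁ sin φ₂ + cos φ₁ cos φ₂ cos Δλ,  σ = 1.6728 rad → d_gc = 10659.0 km
Rhumb line: Δψ = +1.6953, q = Δφ/Δψ = 0.7631, d_rh = R√(Δφ²+q²Δλ²) = 11036.6 km
Excess = 11036.6 − 10659.0 = 377.6 ≈ 378 km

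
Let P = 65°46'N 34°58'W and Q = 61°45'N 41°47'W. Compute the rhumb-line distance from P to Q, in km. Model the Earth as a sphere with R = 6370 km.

558 km

Δψ = ln[tan(π/4+φ₂/2)/tan(π/4+φ₁/2)] = -0.1589;  Δφ = -0.0701 rad,  Δλ = -0.1190 rad
q = Δφ/Δψ = 0.4413
d = R·√(Δφ² + q²Δλ²) = 6370·0.08759 = 558 km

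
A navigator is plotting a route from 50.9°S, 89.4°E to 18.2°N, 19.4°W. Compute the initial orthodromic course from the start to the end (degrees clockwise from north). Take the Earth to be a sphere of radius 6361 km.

267.4°

θ = atan2( sin Δλ·cos φ₂ ,  cos φ₁ sin φ₂ − sin φ₁ cos φ₂ cos Δλ )
  = atan2(-0.8993, -0.0406) = 267.42°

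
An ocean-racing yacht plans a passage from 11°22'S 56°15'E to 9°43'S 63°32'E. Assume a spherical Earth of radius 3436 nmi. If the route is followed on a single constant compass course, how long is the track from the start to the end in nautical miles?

441 nmi

Rhumb course C = atan2(Δλ, Δψ) with Δψ = ln[tan(π/4+φ₂/2)/tan(π/4+φ₁/2)] = +0.0293, Δλ = +0.1271 → C = 77.02°
d = R·|Δφ| / |cos C| = 3436·0.02880 / 0.22456 = 441 nmi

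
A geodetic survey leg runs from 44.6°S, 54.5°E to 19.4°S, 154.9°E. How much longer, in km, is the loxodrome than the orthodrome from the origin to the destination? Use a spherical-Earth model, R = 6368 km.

Great circle: cos σ = sin φ₁ sin φ₂ + cos φ₁ cos φ₂ cos Δλ,  σ = 1.4586 rad → d_gc = 9288.2 km
Rhumb line: Δψ = +0.5263, q = Δφ/Δψ = 0.8357, d_rh = R√(Δφ²+q²Δλ²) = 9737.1 km
Excess = 9737.1 − 9288.2 = 448.9 ≈ 449 km

449 km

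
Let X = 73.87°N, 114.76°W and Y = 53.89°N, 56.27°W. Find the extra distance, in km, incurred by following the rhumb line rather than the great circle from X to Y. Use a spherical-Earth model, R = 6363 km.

122 km

Great circle: cos σ = sin φ₁ sin φ₂ + cos φ₁ cos φ₂ cos Δλ,  σ = 0.5323 rad → d_gc = 3386.9 km
Rhumb line: Δψ = -0.8331, q = Δφ/Δψ = 0.4186, d_rh = R√(Δφ²+q²Δλ²) = 3509.3 km
Excess = 3509.3 − 3386.9 = 122.4 ≈ 122 km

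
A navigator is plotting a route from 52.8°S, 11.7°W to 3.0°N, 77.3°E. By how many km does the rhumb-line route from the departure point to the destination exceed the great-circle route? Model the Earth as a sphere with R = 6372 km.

272 km

Great circle: cos σ = sin φ₁ sin φ₂ + cos φ₁ cos φ₂ cos Δλ,  σ = 1.6020 rad → d_gc = 10207.6 km
Rhumb line: Δψ = +1.1414, q = Δφ/Δψ = 0.8532, d_rh = R√(Δφ²+q²Δλ²) = 10480.0 km
Excess = 10480.0 − 10207.6 = 272.4 ≈ 272 km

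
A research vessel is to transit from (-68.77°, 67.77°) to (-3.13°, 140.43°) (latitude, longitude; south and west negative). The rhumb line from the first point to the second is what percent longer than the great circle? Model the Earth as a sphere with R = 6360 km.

3.1%

Great circle: σ = 1.4115 rad → d_gc = Rσ = 8976.9 km
Rhumb: Δφ = +1.1456, Δλ = +1.2682, Δψ = +1.6198, q = Δφ/Δψ = 0.7073 → d_rh = R√(Δφ²+q²Δλ²) = 9253.7 km
Excess = (9253.7 − 8976.9) / 8976.9 = 276.8 / 8976.9 = 3.08% ≈ 3.1%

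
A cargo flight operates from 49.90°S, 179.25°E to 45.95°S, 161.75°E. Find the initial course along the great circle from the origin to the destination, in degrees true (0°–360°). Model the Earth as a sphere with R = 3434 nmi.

282.0°

θ = atan2( sin Δλ·cos φ₂ ,  cos φ₁ sin φ₂ − sin φ₁ cos φ₂ cos Δλ )
  = atan2(-0.2091, +0.0443) = 281.96°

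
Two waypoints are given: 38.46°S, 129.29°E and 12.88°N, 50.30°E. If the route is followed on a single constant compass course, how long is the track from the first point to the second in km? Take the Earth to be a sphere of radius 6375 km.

Rhumb course C = atan2(Δλ, Δψ) with Δψ = ln[tan(π/4+φ₂/2)/tan(π/4+φ₁/2)] = +0.9549, Δλ = -1.3786 → C = 304.71°
d = R·|Δφ| / |cos C| = 6375·0.89605 / 0.56941 = 10032 km

10032 km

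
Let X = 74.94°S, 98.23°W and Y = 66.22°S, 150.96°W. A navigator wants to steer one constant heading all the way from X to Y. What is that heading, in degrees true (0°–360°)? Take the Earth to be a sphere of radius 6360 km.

Δψ = ln[tan(π/4+φ₂/2)/tan(π/4+φ₁/2)] = +0.4655
Δλ = -0.9203 rad (taken the short way round)
course = atan2(Δλ, Δψ) = 296.83°

296.8°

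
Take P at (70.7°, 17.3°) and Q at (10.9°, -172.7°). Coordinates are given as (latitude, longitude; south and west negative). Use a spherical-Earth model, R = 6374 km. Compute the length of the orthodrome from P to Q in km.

10915 km

cos σ = sin φ₁ sin φ₂ + cos φ₁ cos φ₂ cos Δλ
      = sin(70.70°)sin(10.90°) + cos(70.70°)cos(10.90°)cos(170.00°) = -0.1412
σ = 98.115° → d = Rσ = 6374·1.71242 = 10915 km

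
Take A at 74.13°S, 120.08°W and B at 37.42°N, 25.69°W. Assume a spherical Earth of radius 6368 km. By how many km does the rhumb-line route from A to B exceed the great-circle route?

450 km

Great circle: cos σ = sin φ₁ sin φ₂ + cos φ₁ cos φ₂ cos Δλ,  σ = 2.2157 rad → d_gc = 14109.5 km
Rhumb line: Δψ = +2.6757, q = Δφ/Δψ = 0.7276, d_rh = R√(Δφ²+q²Δλ²) = 14559.4 km
Excess = 14559.4 − 14109.5 = 449.9 ≈ 450 km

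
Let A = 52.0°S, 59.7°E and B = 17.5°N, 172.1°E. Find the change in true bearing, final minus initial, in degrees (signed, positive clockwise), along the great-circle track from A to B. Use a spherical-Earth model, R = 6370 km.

Initial bearing θ₁ = atan2(sin Δλ cos φ₂, cos φ₁ sin φ₂ − sin φ₁ cos φ₂ cos Δλ) = 96.55°
Final bearing θ₂ = (initial bearing from the destination back to the start) + 180° = 39.89°
Δθ = θ₂ − θ₁ = -56.7°

-56.7°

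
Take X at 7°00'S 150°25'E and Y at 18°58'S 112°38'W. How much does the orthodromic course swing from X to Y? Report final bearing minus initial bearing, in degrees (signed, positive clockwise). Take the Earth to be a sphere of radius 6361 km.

At departure: θ₁ = atan2(sin Δλ cos φ₂, cos φ₁ sin φ₂ − sin φ₁ cos φ₂ cos Δλ) = 109.72°
At arrival: θ₂ = atan2(sin Δλ cos φ₁, −cos φ₂ sin φ₁ + sin φ₂ cos φ₁ cos Δλ) = 81.10°
Δθ = θ₂ − θ₁ = -28.6°

-28.6°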